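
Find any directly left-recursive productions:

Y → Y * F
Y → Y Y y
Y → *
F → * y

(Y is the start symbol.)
Yes, Y is left-recursive

Direct left recursion occurs when N → N α for some non-terminal N (the right-hand side begins with the left-hand side itself).

Y → Y * F: LEFT RECURSIVE (starts with Y)
Y → Y Y y: LEFT RECURSIVE (starts with Y)
Y → *: starts with '*'
F → * y: starts with '*'

The grammar has direct left recursion on: Y.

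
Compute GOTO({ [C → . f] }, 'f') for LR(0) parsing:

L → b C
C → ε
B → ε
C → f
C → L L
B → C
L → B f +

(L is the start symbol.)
GOTO(I, 'f') = CLOSURE({ [A → αX.β] : [A → α.Xβ] ∈ I, X = 'f' })

Items with dot before 'f', with the dot advanced:
  [C → . f] → [C → f .]
Closure adds nothing (no advanced item has the dot before a non-terminal).

GOTO = { [C → f .] }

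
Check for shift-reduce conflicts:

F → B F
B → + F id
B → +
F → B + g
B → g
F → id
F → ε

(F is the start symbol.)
Augment with F' → F and build the canonical LR(0) collection (I0 = CLOSURE({[F' → . F]}), then GOTO on every symbol after a dot until no new states appear). It has 11 states:
  I0: { [B → . + F id], [B → . +], [B → . g], [F → . B + g], [F → . B F], [F → . id], [F → .], [F' → . F] }  — shift, reduce
  I1: { [B → + . F id], [B → + .], [B → . + F id], [B → . +], [B → . g], [F → . B + g], [F → . B F], [F → . id], [F → .] }  — shift, 2 reduces
  I2: { [B → . + F id], [B → . +], [B → . g], [F → . B + g], [F → . B F], [F → . id], [F → .], [F → B . + g], [F → B . F] }  — shift, reduce
  I3: { [F' → F .] }  — accept
  I4: { [B → g .] }  — reduce
  I5: { [F → id .] }  — reduce
  I6: { [B → + . F id], [B → + .], [B → . + F id], [B → . +], [B → . g], [F → . B + g], [F → . B F], [F → . id], [F → .], [F → B + . g] }  — shift, 2 reduces
  I7: { [F → B F .] }  — reduce
  I8: { [B → + F . id] }  — shift
  I9: { [B → g .], [F → B + g .] }  — 2 reduces
  I10: { [B → + F id .] }  — reduce

I0 contains reduce item [F → .] and shift items [B → . +], [B → . + F id], [B → . g], [F → . id] — shift-reduce conflict.
I1 contains reduce items [B → + .], [F → .] and shift items [B → . +], [B → . + F id], [B → . g], [F → . id] — shift-reduce conflict.
I2 contains reduce item [F → .] and shift items [B → . +], [B → . + F id], [B → . g], [F → B . + g], [F → . id] — shift-reduce conflict.
I6 contains reduce items [B → + .], [F → .] and shift items [B → . +], [B → . + F id], [B → . g], [F → B + . g], [F → . id] — shift-reduce conflict.

Answer: Yes — I0: [F → .] vs [B → . +]; I1: [B → + .] vs [B → . +]; I2: [F → .] vs [B → . +]; I6: [B → + .] vs [B → . +]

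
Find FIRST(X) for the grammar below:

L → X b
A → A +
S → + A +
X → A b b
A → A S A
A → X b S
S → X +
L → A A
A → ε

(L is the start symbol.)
FIRST sets of the other non-terminals involved (by the same procedure, iterated to a fixed point):
  FIRST(A) = { '+', 'b', ε }

From X → A b b:
  - A is a non-terminal: add FIRST(A) \ {ε} = { '+', 'b' }
    A is nullable, so continue to the next symbol
  - b is a terminal: add 'b' and stop

Collecting: FIRST(X) = { '+', 'b' }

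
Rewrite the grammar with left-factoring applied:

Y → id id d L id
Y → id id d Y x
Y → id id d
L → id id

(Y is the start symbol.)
Y → id id d Y'
Y' → L id
Y' → Y x
Y' → ε
L → id id

Left-factoring transforms A → αβ₁ | αβ₂ into A → αA' and A' → β₁ | β₂
(α is the longest common prefix among the alternatives). Repeat until
no nonterminal has two alternatives with a common prefix.

Round 1: Y has alternatives sharing prefix 'id id d'. Introduce Y': Y → id id d Y'
  Add: Y' → L id
  Add: Y' → Y x
  Add: Y' → ε

No remaining common prefixes — done.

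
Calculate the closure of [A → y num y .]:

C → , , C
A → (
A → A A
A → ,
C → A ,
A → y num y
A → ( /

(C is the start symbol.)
To compute CLOSURE, for each item [A → α.Bβ] where B is a non-terminal, add [B → .γ] for all productions B → γ; repeat for the newly added items until nothing changes.

Start with: [A → y num y .]
The dot is at the end, so nothing is added.

CLOSURE = { [A → y num y .] }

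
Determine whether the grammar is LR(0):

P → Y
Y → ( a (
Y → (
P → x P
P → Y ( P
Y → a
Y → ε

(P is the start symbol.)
No. Shift-reduce conflict between [Y → .] and [P → . x P]

A grammar is LR(0) if no state in the canonical LR(0) collection has:
  - both a shift item (dot before a terminal) and a complete item (shift-reduce conflict), or
  - two or more complete items (reduce-reduce conflict; the accept item [P' → P .] counts as a complete item here).

Augment with P' → P and build the canonical LR(0) collection (I0 = CLOSURE({[P' → . P]}), then GOTO on every symbol after a dot until no new states appear). It has 11 states:
  I0: { [P → . Y ( P], [P → . Y], [P → . x P], [P' → . P], [Y → . ( a (], [Y → . (], [Y → . a], [Y → .] }  — shift, reduce
  I1: { [Y → ( . a (], [Y → ( .] }  — shift, reduce
  I2: { [P' → P .] }  — accept
  I3: { [P → Y . ( P], [P → Y .] }  — shift, reduce
  I4: { [Y → a .] }  — reduce
  I5: { [P → . Y ( P], [P → . Y], [P → . x P], [P → x . P], [Y → . ( a (], [Y → . (], [Y → . a], [Y → .] }  — shift, reduce
  I6: { [P → x P .] }  — reduce
  I7: { [P → . Y ( P], [P → . Y], [P → . x P], [P → Y ( . P], [Y → . ( a (], [Y → . (], [Y → . a], [Y → .] }  — shift, reduce
  I8: { [P → Y ( P .] }  — reduce
  I9: { [Y → ( a . (] }  — shift
  I10: { [Y → ( a ( .] }  — reduce

Conflict in state I0:
  Shift-reduce conflict between [Y → .] and [P → . x P]
So the grammar is NOT LR(0).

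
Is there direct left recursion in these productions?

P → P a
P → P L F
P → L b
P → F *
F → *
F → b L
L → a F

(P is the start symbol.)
Direct left recursion occurs when N → N α for some non-terminal N (the right-hand side begins with the left-hand side itself).

P → P a: LEFT RECURSIVE (starts with P)
P → P L F: LEFT RECURSIVE (starts with P)
P → L b: starts with L
P → F *: starts with F
F → *: starts with '*'
F → b L: starts with b
L → a F: starts with a

The grammar has direct left recursion on: P.

Answer: Yes, P is left-recursive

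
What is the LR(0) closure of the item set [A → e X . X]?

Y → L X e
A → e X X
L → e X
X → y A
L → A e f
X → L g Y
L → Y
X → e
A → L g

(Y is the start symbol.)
Start with: [A → e X . X]
  [A → e X . X] has the dot before X: add [X → . y A], [X → . L g Y], [X → . e]
  [X → . L g Y] has the dot before L: add [L → . e X], [L → . A e f], [L → . Y]
  [L → . A e f] has the dot before A: add [A → . e X X], [A → . L g]
  [L → . Y] has the dot before Y: add [Y → . L X e]
No further items can be added.

CLOSURE = { [A → . L g], [A → . e X X], [A → e X . X], [L → . A e f], [L → . Y], [L → . e X], [X → . L g Y], [X → . e], [X → . y A], [Y → . L X e] }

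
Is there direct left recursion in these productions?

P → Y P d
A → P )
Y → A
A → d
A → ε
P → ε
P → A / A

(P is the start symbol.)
No direct left recursion

Direct left recursion occurs when N → N α for some non-terminal N (the right-hand side begins with the left-hand side itself).

P → Y P d: starts with Y
A → P ): starts with P
Y → A: starts with A
A → d: starts with d
A → ε: starts with ε
P → ε: starts with ε
P → A / A: starts with A

No direct left recursion found.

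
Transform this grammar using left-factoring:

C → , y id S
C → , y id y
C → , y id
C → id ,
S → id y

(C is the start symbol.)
C → , y id C'
C' → S
C' → y
C' → ε
C → id ,
S → id y

Left-factoring transforms A → αβ₁ | αβ₂ into A → αA' and A' → β₁ | β₂
(α is the longest common prefix among the alternatives). Repeat until
no nonterminal has two alternatives with a common prefix.

Round 1: C has alternatives sharing prefix ', y id'. Introduce C': C → , y id C'
  Add: C' → S
  Add: C' → y
  Add: C' → ε

No remaining common prefixes — done.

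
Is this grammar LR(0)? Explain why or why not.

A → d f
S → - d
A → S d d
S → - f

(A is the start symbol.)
Augment with A' → A and build the canonical LR(0) collection (I0 = CLOSURE({[A' → . A]}), then GOTO on every symbol after a dot until no new states appear). It has 10 states:
  I0: { [A → . S d d], [A → . d f], [A' → . A], [S → . - d], [S → . - f] }  — shift
  I1: { [S → - . d], [S → - . f] }  — shift
  I2: { [A' → A .] }  — accept
  I3: { [A → S . d d] }  — shift
  I4: { [A → d . f] }  — shift
  I5: { [A → d f .] }  — reduce
  I6: { [A → S d . d] }  — shift
  I7: { [A → S d d .] }  — reduce
  I8: { [S → - d .] }  — reduce
  I9: { [S → - f .] }  — reduce

Every state is either a pure shift/goto state or contains exactly one complete item and nothing to shift — no conflicts. The grammar is LR(0).

Answer: Yes, the grammar is LR(0)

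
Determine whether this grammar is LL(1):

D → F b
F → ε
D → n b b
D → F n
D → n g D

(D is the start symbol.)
No. Predict set conflict for D: { 'n' }

Relevant sets:
  FIRST(F) = { ε }

For D:
  PREDICT(D → F b) = { 'b' }
  PREDICT(D → n b b) = { 'n' }
  PREDICT(D → F n) = { 'n' }
  PREDICT(D → n g D) = { 'n' }
F has a single production, so nothing to check there.

Conflict found: Predict set conflict for D: { 'n' }
The grammar is NOT LL(1).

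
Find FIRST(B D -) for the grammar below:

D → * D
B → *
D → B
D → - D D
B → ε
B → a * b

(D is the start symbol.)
FIRST sets of the non-terminals involved (from the grammar, by fixed-point iteration):
  FIRST(B) = { '*', 'a', ε }
  FIRST(D) = { '*', '-', 'a', ε }

To compute FIRST(B D -), process the symbols left to right:
Symbol B is a non-terminal. Add FIRST(B) \ {ε} = { '*', 'a' }
B is nullable (ε ∈ FIRST(B)), continue to the next symbol.
Symbol D is a non-terminal. Add FIRST(D) \ {ε} = { '*', '-', 'a' }
D is nullable (ε ∈ FIRST(D)), continue to the next symbol.
Symbol - is a terminal. Add '-' and stop.
FIRST(B D -) = { '*', '-', 'a' }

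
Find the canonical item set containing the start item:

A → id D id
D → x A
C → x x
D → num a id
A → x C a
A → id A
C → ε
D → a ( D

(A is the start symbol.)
{ [A → . id A], [A → . id D id], [A → . x C a], [A' → . A] }

First, augment the grammar with A' → A
I₀ = CLOSURE({ [A' → . A] }):
  [A' → . A] has the dot before A: add [A → . id D id], [A → . x C a], [A → . id A]
No further items can be added.

I₀ = { [A → . id A], [A → . id D id], [A → . x C a], [A' → . A] }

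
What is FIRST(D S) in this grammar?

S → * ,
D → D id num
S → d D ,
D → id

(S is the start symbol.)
{ 'id' }

FIRST sets of the non-terminals involved (from the grammar, by fixed-point iteration):
  FIRST(D) = { 'id' }

To compute FIRST(D S), process the symbols left to right:
Symbol D is a non-terminal. Add FIRST(D) \ {ε} = { 'id' }
D is not nullable (ε ∉ FIRST(D)), so stop here.
FIRST(D S) = { 'id' }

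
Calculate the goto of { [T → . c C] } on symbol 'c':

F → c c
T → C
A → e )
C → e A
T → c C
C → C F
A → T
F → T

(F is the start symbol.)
{ [C → . C F], [C → . e A], [T → c . C] }

GOTO(I, 'c') = CLOSURE({ [A → αX.β] : [A → α.Xβ] ∈ I, X = 'c' })

Items with dot before 'c', with the dot advanced:
  [T → . c C] → [T → c . C]
Closure of the advanced items:
  [T → c . C] has the dot before C: add [C → . e A], [C → . C F]

GOTO = { [C → . C F], [C → . e A], [T → c . C] }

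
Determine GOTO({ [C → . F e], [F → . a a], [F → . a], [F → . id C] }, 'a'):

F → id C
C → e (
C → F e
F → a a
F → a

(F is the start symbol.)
GOTO(I, 'a') = CLOSURE({ [A → αX.β] : [A → α.Xβ] ∈ I, X = 'a' })

Items with dot before 'a', with the dot advanced:
  [F → . a] → [F → a .]
  [F → . a a] → [F → a . a]
Closure adds nothing (no advanced item has the dot before a non-terminal).

GOTO = { [F → a . a], [F → a .] }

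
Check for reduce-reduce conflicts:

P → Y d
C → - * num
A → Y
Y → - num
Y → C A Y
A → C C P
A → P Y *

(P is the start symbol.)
A reduce-reduce conflict occurs when an LR(0) state has two complete items [A → α .] and [B → β .] — both call for a reduction, and with no lookahead the parser cannot choose between them.

Augment with P' → P and build the canonical LR(0) collection (I0 = CLOSURE({[P' → . P]}), then GOTO on every symbol after a dot until no new states appear). It has 18 states:
  I0: { [C → . - * num], [P → . Y d], [P' → . P], [Y → . - num], [Y → . C A Y] }  — shift
  I1: { [C → - . * num], [Y → - . num] }  — shift
  I2: { [A → . C C P], [A → . P Y *], [A → . Y], [C → . - * num], [P → . Y d], [Y → . - num], [Y → . C A Y], [Y → C . A Y] }  — shift
  I3: { [P' → P .] }  — accept
  I4: { [P → Y . d] }  — shift
  I5: { [P → Y d .] }  — reduce
  I6: { [C → . - * num], [Y → . - num], [Y → . C A Y], [Y → C A . Y] }  — shift
  I7: { [A → . C C P], [A → . P Y *], [A → . Y], [A → C . C P], [C → . - * num], [P → . Y d], [Y → . - num], [Y → . C A Y], [Y → C . A Y] }  — shift
  I8: { [A → P . Y *], [C → . - * num], [Y → . - num], [Y → . C A Y] }  — shift
  I9: { [A → Y .], [P → Y . d] }  — shift, reduce
  I10: { [A → P Y . *] }  — shift
  I11: { [A → P Y * .] }  — reduce
  I12: { [A → . C C P], [A → . P Y *], [A → . Y], [A → C . C P], [A → C C . P], [C → . - * num], [P → . Y d], [Y → . - num], [Y → . C A Y], [Y → C . A Y] }  — shift
  I13: { [A → C C P .], [A → P . Y *], [C → . - * num], [Y → . - num], [Y → . C A Y] }  — shift, reduce
  I14: { [Y → C A Y .] }  — reduce
  I15: { [C → - * . num] }  — shift
  I16: { [Y → - num .] }  — reduce
  I17: { [C → - * num .] }  — reduce

No state contains more than one complete item.

Answer: No reduce-reduce conflicts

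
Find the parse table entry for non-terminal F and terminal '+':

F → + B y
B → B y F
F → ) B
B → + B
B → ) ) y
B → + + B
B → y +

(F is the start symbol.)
To find M[F, '+'], we find productions for F where '+' is in the predict set (PREDICT(N → α) = (FIRST(α) \ {ε}) ∪ (FOLLOW(N) if α ⇒* ε)).

F → + B y: PREDICT = { '+' }
  '+' is in predict set, so this production goes in M[F, '+']
F → ) B: PREDICT = { ')' }

M[F, '+'] = F → + B y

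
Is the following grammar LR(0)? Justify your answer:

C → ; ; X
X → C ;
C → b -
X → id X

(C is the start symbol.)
Yes, the grammar is LR(0)

Augment with C' → C and build the canonical LR(0) collection (I0 = CLOSURE({[C' → . C]}), then GOTO on every symbol after a dot until no new states appear). It has 11 states:
  I0: { [C → . ; ; X], [C → . b -], [C' → . C] }  — shift
  I1: { [C → ; . ; X] }  — shift
  I2: { [C' → C .] }  — accept
  I3: { [C → b . -] }  — shift
  I4: { [C → b - .] }  — reduce
  I5: { [C → . ; ; X], [C → . b -], [C → ; ; . X], [X → . C ;], [X → . id X] }  — shift
  I6: { [X → C . ;] }  — shift
  I7: { [C → ; ; X .] }  — reduce
  I8: { [C → . ; ; X], [C → . b -], [X → . C ;], [X → . id X], [X → id . X] }  — shift
  I9: { [X → id X .] }  — reduce
  I10: { [X → C ; .] }  — reduce

Every state is either a pure shift/goto state or contains exactly one complete item and nothing to shift — no conflicts. The grammar is LR(0).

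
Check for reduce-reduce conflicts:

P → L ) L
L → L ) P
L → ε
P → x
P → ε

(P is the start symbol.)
Yes — I0: [L → .] vs [P → .]; I4: [L → .] vs [P → .]

A reduce-reduce conflict occurs when an LR(0) state has two complete items [A → α .] and [B → β .] — both call for a reduction, and with no lookahead the parser cannot choose between them.

Augment with P' → P and build the canonical LR(0) collection (I0 = CLOSURE({[P' → . P]}), then GOTO on every symbol after a dot until no new states appear). It has 7 states:
  I0: { [L → . L ) P], [L → .], [P → . L ) L], [P → . x], [P → .], [P' → . P] }  — shift, 2 reduces
  I1: { [L → L . ) P], [P → L . ) L] }  — shift
  I2: { [P' → P .] }  — accept
  I3: { [P → x .] }  — reduce
  I4: { [L → . L ) P], [L → .], [L → L ) . P], [P → . L ) L], [P → . x], [P → .], [P → L ) . L] }  — shift, 2 reduces
  I5: { [L → L . ) P], [P → L ) L .], [P → L . ) L] }  — shift, reduce
  I6: { [L → L ) P .] }  — reduce

I0 contains complete items [L → .], [P → .] — reduce-reduce conflict.
I4 contains complete items [L → .], [P → .] — reduce-reduce conflict.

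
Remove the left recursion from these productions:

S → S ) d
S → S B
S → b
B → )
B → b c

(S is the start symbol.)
S → b S'
S' → ) d S'
S' → B S'
S' → ε
B → )
B → b c

S is directly left-recursive. The standard transformation for
  A → A α₁ | ... | A α_m | β₁ | ... | β_n
is
  A  → β₁ A' | ... | β_n A'
  A' → α₁ A' | ... | α_m A' | ε

S → b becomes S → b S'
S → S ) d becomes S' → ) d S'
S → S B becomes S' → B S'
Add S' → ε

Productions for other non-terminals are unchanged:
  B → )
  B → b c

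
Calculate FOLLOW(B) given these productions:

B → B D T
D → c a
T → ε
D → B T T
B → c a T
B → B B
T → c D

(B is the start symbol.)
B is the start symbol, so $ ∈ FOLLOW(B).
In B → B D T: B is followed by D T, add FIRST(D T) \ {ε} = { 'c' }
In D → B T T: B is followed by T T, add FIRST(T T) \ {ε} = { 'c' }
  T T is nullable, so also add FOLLOW(D)
In B → B B: B is followed by B, add FIRST(B) \ {ε} = { 'c' }
In B → B B: B is at the end; this adds FOLLOW(B) to itself — nothing new

The FOLLOW sets referred to above (computed the same way, to a fixed point):
  FOLLOW(D) = { $, 'c' }

Taking the union: FOLLOW(B) = { $, 'c' }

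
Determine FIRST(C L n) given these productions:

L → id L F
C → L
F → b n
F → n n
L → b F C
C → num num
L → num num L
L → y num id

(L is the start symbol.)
FIRST sets of the non-terminals involved (from the grammar, by fixed-point iteration):
  FIRST(C) = { 'b', 'id', 'num', 'y' }

To compute FIRST(C L n), process the symbols left to right:
Symbol C is a non-terminal. Add FIRST(C) \ {ε} = { 'b', 'id', 'num', 'y' }
C is not nullable (ε ∉ FIRST(C)), so stop here.
FIRST(C L n) = { 'b', 'id', 'num', 'y' }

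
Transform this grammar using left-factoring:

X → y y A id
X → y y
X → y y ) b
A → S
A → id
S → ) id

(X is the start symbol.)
X → y y X'
X' → A id
X' → ε
X' → ) b
A → S
A → id
S → ) id

Left-factoring transforms A → αβ₁ | αβ₂ into A → αA' and A' → β₁ | β₂
(α is the longest common prefix among the alternatives). Repeat until
no nonterminal has two alternatives with a common prefix.

Round 1: X has alternatives sharing prefix 'y y'. Introduce X': X → y y X'
  Add: X' → A id
  Add: X' → ε
  Add: X' → ) b

No remaining common prefixes — done.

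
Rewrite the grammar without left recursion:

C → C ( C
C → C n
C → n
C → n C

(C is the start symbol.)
C → n C'
C → n C C'
C' → ( C C'
C' → n C'
C' → ε

C is directly left-recursive. The standard transformation for
  A → A α₁ | ... | A α_m | β₁ | ... | β_n
is
  A  → β₁ A' | ... | β_n A'
  A' → α₁ A' | ... | α_m A' | ε

C → n becomes C → n C'
C → n C becomes C → n C C'
C → C ( C becomes C' → ( C C'
C → C n becomes C' → n C'
Add C' → ε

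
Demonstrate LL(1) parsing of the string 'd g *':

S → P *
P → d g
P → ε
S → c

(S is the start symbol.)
Stack is shown with the top on the left.

Stack    Input    Action
------------------------
S $      d g * $  output S → P *
P * $    d g * $  output P → d g
d g * $  d g * $  match 'd'
g * $    g * $    match 'g'
* $      * $      match '*'
$        $        accept

The string is accepted.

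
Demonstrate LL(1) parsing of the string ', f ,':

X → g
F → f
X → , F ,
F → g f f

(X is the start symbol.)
LL(1) parsing maintains a stack (initially the start symbol over $) and the input. At each step: if the stack top is a terminal, match it against the current input token; if it is a non-terminal N, replace it with the RHS of M[N, lookahead] (the unique production whose predict set contains the lookahead).

Stack is shown with the top on the left.

Stack    Input    Action
------------------------
X $      , f , $  output X → , F ,
, F , $  , f , $  match ','
F , $    f , $    output F → f
f , $    f , $    match 'f'
, $      , $      match ','
$        $        accept

The string is accepted.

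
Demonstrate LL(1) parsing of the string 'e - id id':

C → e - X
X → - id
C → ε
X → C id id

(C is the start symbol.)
Stack is shown with the top on the left.

Stack      Input        Action
------------------------------
C $        e - id id $  output C → e - X
e - X $    e - id id $  match 'e'
- X $      - id id $    match '-'
X $        id id $      output X → C id id
C id id $  id id $      output C → ε
id id $    id id $      match 'id'
id $       id $         match 'id'
$          $            accept

The string is accepted.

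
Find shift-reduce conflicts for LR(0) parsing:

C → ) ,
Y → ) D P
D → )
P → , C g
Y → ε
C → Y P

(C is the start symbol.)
Yes — I0: [Y → .] vs [C → . ) ,]; I4: [Y → .] vs [C → . ) ,]

A shift-reduce conflict occurs when an LR(0) state has both:
  - a complete (reduce) item [A → α .] (dot at the end), and
  - a shift item [B → β . c γ] (dot before a terminal).

Augment with C' → C and build the canonical LR(0) collection (I0 = CLOSURE({[C' → . C]}), then GOTO on every symbol after a dot until no new states appear). It has 12 states:
  I0: { [C → . ) ,], [C → . Y P], [C' → . C], [Y → . ) D P], [Y → .] }  — shift, reduce
  I1: { [C → ) . ,], [D → . )], [Y → ) . D P] }  — shift
  I2: { [C' → C .] }  — accept
  I3: { [C → Y . P], [P → . , C g] }  — shift
  I4: { [C → . ) ,], [C → . Y P], [P → , . C g], [Y → . ) D P], [Y → .] }  — shift, reduce
  I5: { [C → Y P .] }  — reduce
  I6: { [P → , C . g] }  — shift
  I7: { [P → , C g .] }  — reduce
  I8: { [D → ) .] }  — reduce
  I9: { [C → ) , .] }  — reduce
  I10: { [P → . , C g], [Y → ) D . P] }  — shift
  I11: { [Y → ) D P .] }  — reduce

I0 contains reduce item [Y → .] and shift items [C → . ) ,], [Y → . ) D P] — shift-reduce conflict.
I4 contains reduce item [Y → .] and shift items [C → . ) ,], [Y → . ) D P] — shift-reduce conflict.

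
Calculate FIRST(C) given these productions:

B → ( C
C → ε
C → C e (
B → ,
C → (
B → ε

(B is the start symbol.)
{ '(', 'e', ε }

From C → ε:
  - ε-production, so ε ∈ FIRST(C)
From C → C e (:
  - C is the symbol being defined: contributes nothing new
    C is nullable, so continue to the next symbol
  - e is a terminal: add 'e' and stop
From C → (:
  - '(' is a terminal: add '(' and stop

Collecting: FIRST(C) = { '(', 'e', ε }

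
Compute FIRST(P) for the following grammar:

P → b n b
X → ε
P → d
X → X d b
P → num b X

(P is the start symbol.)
To compute FIRST(P), examine every production with P on the left-hand side, reading each right-hand side left to right until a non-nullable symbol is reached.

From P → b n b:
  - b is a terminal: add 'b' and stop
From P → d:
  - d is a terminal: add 'd' and stop
From P → num b X:
  - num is a terminal: add 'num' and stop

Collecting: FIRST(P) = { 'b', 'd', 'num' }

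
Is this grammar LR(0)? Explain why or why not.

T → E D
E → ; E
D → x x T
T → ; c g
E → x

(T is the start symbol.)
Augment with T' → T and build the canonical LR(0) collection (I0 = CLOSURE({[T' → . T]}), then GOTO on every symbol after a dot until no new states appear). It has 13 states:
  I0: { [E → . ; E], [E → . x], [T → . ; c g], [T → . E D], [T' → . T] }  — shift
  I1: { [E → . ; E], [E → . x], [E → ; . E], [T → ; . c g] }  — shift
  I2: { [D → . x x T], [T → E . D] }  — shift
  I3: { [T' → T .] }  — accept
  I4: { [E → x .] }  — reduce
  I5: { [T → E D .] }  — reduce
  I6: { [D → x . x T] }  — shift
  I7: { [D → x x . T], [E → . ; E], [E → . x], [T → . ; c g], [T → . E D] }  — shift
  I8: { [D → x x T .] }  — reduce
  I9: { [E → . ; E], [E → . x], [E → ; . E] }  — shift
  I10: { [E → ; E .] }  — reduce
  I11: { [T → ; c . g] }  — shift
  I12: { [T → ; c g .] }  — reduce

Every state is either a pure shift/goto state or contains exactly one complete item and nothing to shift — no conflicts. The grammar is LR(0).

Answer: Yes, the grammar is LR(0)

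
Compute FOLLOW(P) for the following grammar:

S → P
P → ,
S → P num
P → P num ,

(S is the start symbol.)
In S → P: P is at the end, add FOLLOW(S)
In S → P num: P is followed by num, add FIRST(num) \ {ε} = { 'num' }
In P → P num ,: P is followed by num ',', add FIRST(num ',') \ {ε} = { 'num' }

The FOLLOW sets referred to above (computed the same way, to a fixed point):
  FOLLOW(S) = { $ }

Taking the union: FOLLOW(P) = { $, 'num' }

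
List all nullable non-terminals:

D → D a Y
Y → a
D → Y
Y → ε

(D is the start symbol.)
{ 'D', 'Y' }

A non-terminal is nullable if it can derive ε (the empty string): either it has an ε-production, or it has a production whose right-hand side consists entirely of nullable non-terminals.

ε-productions: Y → ε
So Y is immediately nullable.
D → Y: every symbol on the right is nullable, so D is nullable too.
Every non-terminal is now nullable.
Nullable = { 'D', 'Y' }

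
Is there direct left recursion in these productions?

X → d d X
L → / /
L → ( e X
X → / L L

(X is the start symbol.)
No direct left recursion

X → d d X: starts with d
L → / /: starts with '/'
L → ( e X: starts with '('
X → / L L: starts with '/'

No direct left recursion found.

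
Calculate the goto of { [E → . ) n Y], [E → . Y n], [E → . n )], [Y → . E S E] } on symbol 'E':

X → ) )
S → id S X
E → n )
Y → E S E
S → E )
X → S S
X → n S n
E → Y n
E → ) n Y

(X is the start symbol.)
{ [E → . ) n Y], [E → . Y n], [E → . n )], [S → . E )], [S → . id S X], [Y → . E S E], [Y → E . S E] }

GOTO(I, 'E') = CLOSURE({ [A → αX.β] : [A → α.Xβ] ∈ I, X = 'E' })

Items with dot before 'E', with the dot advanced:
  [Y → . E S E] → [Y → E . S E]
Closure of the advanced items:
  [Y → E . S E] has the dot before S: add [S → . id S X], [S → . E )]
  [S → . E )] has the dot before E: add [E → . n )], [E → . Y n], [E → . ) n Y]
  [E → . Y n] has the dot before Y: add [Y → . E S E]

GOTO = { [E → . ) n Y], [E → . Y n], [E → . n )], [S → . E )], [S → . id S X], [Y → . E S E], [Y → E . S E] }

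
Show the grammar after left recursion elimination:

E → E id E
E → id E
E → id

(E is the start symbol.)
E is directly left-recursive. The standard transformation for
  A → A α₁ | ... | A α_m | β₁ | ... | β_n
is
  A  → β₁ A' | ... | β_n A'
  A' → α₁ A' | ... | α_m A' | ε

E → id E becomes E → id E E'
E → id becomes E → id E'
E → E id E becomes E' → id E E'
Add E' → ε

Resulting grammar:
E → id E E'
E → id E'
E' → id E E'
E' → ε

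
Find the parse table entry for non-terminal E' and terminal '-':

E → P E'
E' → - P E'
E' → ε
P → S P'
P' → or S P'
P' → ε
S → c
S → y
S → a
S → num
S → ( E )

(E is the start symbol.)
To find M[E', '-'], we find productions for E' where '-' is in the predict set (PREDICT(N → α) = (FIRST(α) \ {ε}) ∪ (FOLLOW(N) if α ⇒* ε)).

Relevant sets:
  FOLLOW(E') = { $, ')' }

E' → - P E': PREDICT = { '-' }
  '-' is in predict set, so this production goes in M[E', '-']
E' → ε: PREDICT = { $, ')' }

M[E', '-'] = E' → - P E'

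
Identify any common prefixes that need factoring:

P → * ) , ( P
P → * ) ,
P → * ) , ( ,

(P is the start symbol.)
Left-factoring is needed when two productions for the same non-terminal
share a common prefix on the right-hand side.

Productions for P:
  P → * ) , ( P
  P → * ) ,
  P → * ) , ( ,

Found common prefix '* ) ,' in productions for P

Answer: Yes, P has productions with common prefix '* ) ,'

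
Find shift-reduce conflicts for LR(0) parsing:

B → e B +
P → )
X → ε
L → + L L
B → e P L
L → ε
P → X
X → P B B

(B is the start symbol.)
A shift-reduce conflict occurs when an LR(0) state has both:
  - a complete (reduce) item [A → α .] (dot at the end), and
  - a shift item [B → β . c γ] (dot before a terminal).

Augment with B' → B and build the canonical LR(0) collection (I0 = CLOSURE({[B' → . B]}), then GOTO on every symbol after a dot until no new states appear). It has 14 states:
  I0: { [B → . e B +], [B → . e P L], [B' → . B] }  — shift
  I1: { [B' → B .] }  — accept
  I2: { [B → . e B +], [B → . e P L], [B → e . B +], [B → e . P L], [P → . )], [P → . X], [X → . P B B], [X → .] }  — shift, reduce
  I3: { [P → ) .] }  — reduce
  I4: { [B → e B . +] }  — shift
  I5: { [B → . e B +], [B → . e P L], [B → e P . L], [L → . + L L], [L → .], [X → P . B B] }  — shift, reduce
  I6: { [P → X .] }  — reduce
  I7: { [L → + . L L], [L → . + L L], [L → .] }  — shift, reduce
  I8: { [B → . e B +], [B → . e P L], [X → P B . B] }  — shift
  I9: { [B → e P L .] }  — reduce
  I10: { [X → P B B .] }  — reduce
  I11: { [L → + L . L], [L → . + L L], [L → .] }  — shift, reduce
  I12: { [L → + L L .] }  — reduce
  I13: { [B → e B + .] }  — reduce

I2 contains reduce item [X → .] and shift items [B → . e B +], [B → . e P L], [P → . )] — shift-reduce conflict.
I5 contains reduce item [L → .] and shift items [B → . e B +], [B → . e P L], [L → . + L L] — shift-reduce conflict.
I7 contains reduce item [L → .] and shift item [L → . + L L] — shift-reduce conflict.
I11 contains reduce item [L → .] and shift item [L → . + L L] — shift-reduce conflict.

Answer: Yes — I2: [X → .] vs [B → . e B +]; I5: [L → .] vs [B → . e B +]; I7: [L → .] vs [L → . + L L]; I11: [L → .] vs [L → . + L L]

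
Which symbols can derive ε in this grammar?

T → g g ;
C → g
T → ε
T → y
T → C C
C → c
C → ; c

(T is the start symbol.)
A non-terminal is nullable if it can derive ε (the empty string): either it has an ε-production, or it has a production whose right-hand side consists entirely of nullable non-terminals.

ε-productions: T → ε
So T is immediately nullable.
No further non-terminal can be added: every production for the remaining non-terminals contains a terminal or a non-nullable non-terminal.
Nullable = { 'T' }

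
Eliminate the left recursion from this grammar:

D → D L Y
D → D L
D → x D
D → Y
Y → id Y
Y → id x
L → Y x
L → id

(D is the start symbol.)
D → x D D'
D → Y D'
D' → L Y D'
D' → L D'
D' → ε
Y → id Y
Y → id x
L → Y x
L → id

D is directly left-recursive. The standard transformation for
  A → A α₁ | ... | A α_m | β₁ | ... | β_n
is
  A  → β₁ A' | ... | β_n A'
  A' → α₁ A' | ... | α_m A' | ε

D → x D becomes D → x D D'
D → Y becomes D → Y D'
D → D L Y becomes D' → L Y D'
D → D L becomes D' → L D'
Add D' → ε

Productions for other non-terminals are unchanged:
  Y → id Y
  Y → id x
  L → Y x
  L → id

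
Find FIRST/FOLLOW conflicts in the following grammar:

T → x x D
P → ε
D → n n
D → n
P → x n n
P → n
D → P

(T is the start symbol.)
No FIRST/FOLLOW conflicts.

A FIRST/FOLLOW conflict occurs when a non-terminal N has a nullable alternative N → β (β ⇒* ε) and another alternative N → α with FIRST(α) ∩ FOLLOW(N) ≠ ∅: on such a lookahead the parser cannot decide between expanding α and letting N vanish via β.

Nullable non-terminals: D, P.
FIRST sets used below: FIRST(P) = { 'n', 'x', ε }

D: nullable alternative(s) D → P; FOLLOW(D) = { $ }
  D → n n: FIRST \ {ε} = { 'n' } — disjoint from FOLLOW(D)
  D → n: FIRST \ {ε} = { 'n' } — disjoint from FOLLOW(D)
  D → P: FIRST \ {ε} = { 'n', 'x' } — this is the only nullable alternative, skip

P: nullable alternative(s) P → ε; FOLLOW(P) = { $ }
  P → ε: FIRST \ {ε} = { } — this is the only nullable alternative, skip
  P → x n n: FIRST \ {ε} = { 'x' } — disjoint from FOLLOW(P)
  P → n: FIRST \ {ε} = { 'n' } — disjoint from FOLLOW(P)

T has no nullable alternative, so no FIRST/FOLLOW check is needed there.

No FIRST/FOLLOW conflicts found.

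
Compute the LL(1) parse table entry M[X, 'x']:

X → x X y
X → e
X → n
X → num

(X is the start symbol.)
X → x X y

To find M[X, 'x'], we find productions for X where 'x' is in the predict set (PREDICT(N → α) = (FIRST(α) \ {ε}) ∪ (FOLLOW(N) if α ⇒* ε)).

X → x X y: PREDICT = { 'x' }
  'x' is in predict set, so this production goes in M[X, 'x']
X → e: PREDICT = { 'e' }
X → n: PREDICT = { 'n' }
X → num: PREDICT = { 'num' }

M[X, 'x'] = X → x X y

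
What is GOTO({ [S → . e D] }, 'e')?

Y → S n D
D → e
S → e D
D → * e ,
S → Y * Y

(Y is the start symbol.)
GOTO(I, 'e') = CLOSURE({ [A → αX.β] : [A → α.Xβ] ∈ I, X = 'e' })

Items with dot before 'e', with the dot advanced:
  [S → . e D] → [S → e . D]
Closure of the advanced items:
  [S → e . D] has the dot before D: add [D → . e], [D → . * e ,]

GOTO = { [D → . * e ,], [D → . e], [S → e . D] }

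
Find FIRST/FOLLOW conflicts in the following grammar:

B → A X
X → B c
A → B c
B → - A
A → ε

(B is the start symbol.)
A FIRST/FOLLOW conflict occurs when a non-terminal N has a nullable alternative N → β (β ⇒* ε) and another alternative N → α with FIRST(α) ∩ FOLLOW(N) ≠ ∅: on such a lookahead the parser cannot decide between expanding α and letting N vanish via β.

Nullable non-terminals: A.
FIRST sets used below: FIRST(B) = { '-' }

A: nullable alternative(s) A → ε; FOLLOW(A) = { $, '-', 'c' }
  A → B c: FIRST \ {ε} = { '-' } — overlaps FOLLOW(A) on { '-' }: CONFLICT
  A → ε: FIRST \ {ε} = { } — this is the only nullable alternative, skip

B, X have no nullable alternative, so no FIRST/FOLLOW check is needed there.

So the grammar has 1 FIRST/FOLLOW conflict (marked CONFLICT above).

Answer: Yes. A → B c with FOLLOW(A) on { '-' }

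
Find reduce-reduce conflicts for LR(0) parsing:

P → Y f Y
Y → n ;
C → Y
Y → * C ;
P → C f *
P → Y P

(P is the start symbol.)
A reduce-reduce conflict occurs when an LR(0) state has two complete items [A → α .] and [B → β .] — both call for a reduction, and with no lookahead the parser cannot choose between them.

Augment with P' → P and build the canonical LR(0) collection (I0 = CLOSURE({[P' → . P]}), then GOTO on every symbol after a dot until no new states appear). It has 15 states:
  I0: { [C → . Y], [P → . C f *], [P → . Y P], [P → . Y f Y], [P' → . P], [Y → . * C ;], [Y → . n ;] }  — shift
  I1: { [C → . Y], [Y → * . C ;], [Y → . * C ;], [Y → . n ;] }  — shift
  I2: { [P → C . f *] }  — shift
  I3: { [P' → P .] }  — accept
  I4: { [C → . Y], [C → Y .], [P → . C f *], [P → . Y P], [P → . Y f Y], [P → Y . P], [P → Y . f Y], [Y → . * C ;], [Y → . n ;] }  — shift, reduce
  I5: { [Y → n . ;] }  — shift
  I6: { [Y → n ; .] }  — reduce
  I7: { [P → Y P .] }  — reduce
  I8: { [P → Y f . Y], [Y → . * C ;], [Y → . n ;] }  — shift
  I9: { [P → Y f Y .] }  — reduce
  I10: { [P → C f . *] }  — shift
  I11: { [P → C f * .] }  — reduce
  I12: { [Y → * C . ;] }  — shift
  I13: { [C → Y .] }  — reduce
  I14: { [Y → * C ; .] }  — reduce

No state contains more than one complete item.

Answer: No reduce-reduce conflicts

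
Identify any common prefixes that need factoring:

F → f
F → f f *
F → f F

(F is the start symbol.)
Left-factoring is needed when two productions for the same non-terminal
share a common prefix on the right-hand side.

Productions for F:
  F → f
  F → f f *
  F → f F

Found common prefix 'f' in productions for F

Answer: Yes, F has productions with common prefix 'f'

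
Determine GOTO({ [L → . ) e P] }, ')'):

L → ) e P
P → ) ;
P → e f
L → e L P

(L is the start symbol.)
GOTO(I, ')') = CLOSURE({ [A → αX.β] : [A → α.Xβ] ∈ I, X = ')' })

Items with dot before ')', with the dot advanced:
  [L → . ) e P] → [L → ) . e P]
Closure adds nothing (no advanced item has the dot before a non-terminal).

GOTO = { [L → ) . e P] }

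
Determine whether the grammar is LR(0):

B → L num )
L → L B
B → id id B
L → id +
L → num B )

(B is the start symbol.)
Yes, the grammar is LR(0)

A grammar is LR(0) if no state in the canonical LR(0) collection has:
  - both a shift item (dot before a terminal) and a complete item (shift-reduce conflict), or
  - two or more complete items (reduce-reduce conflict; the accept item [B' → B .] counts as a complete item here).

Augment with B' → B and build the canonical LR(0) collection (I0 = CLOSURE({[B' → . B]}), then GOTO on every symbol after a dot until no new states appear). It has 13 states:
  I0: { [B → . L num )], [B → . id id B], [B' → . B], [L → . L B], [L → . id +], [L → . num B )] }  — shift
  I1: { [B' → B .] }  — accept
  I2: { [B → . L num )], [B → . id id B], [B → L . num )], [L → . L B], [L → . id +], [L → . num B )], [L → L . B] }  — shift
  I3: { [B → id . id B], [L → id . +] }  — shift
  I4: { [B → . L num )], [B → . id id B], [L → . L B], [L → . id +], [L → . num B )], [L → num . B )] }  — shift
  I5: { [L → num B . )] }  — shift
  I6: { [L → num B ) .] }  — reduce
  I7: { [L → id + .] }  — reduce
  I8: { [B → . L num )], [B → . id id B], [B → id id . B], [L → . L B], [L → . id +], [L → . num B )] }  — shift
  I9: { [B → id id B .] }  — reduce
  I10: { [L → L B .] }  — reduce
  I11: { [B → . L num )], [B → . id id B], [B → L num . )], [L → . L B], [L → . id +], [L → . num B )], [L → num . B )] }  — shift
  I12: { [B → L num ) .] }  — reduce

Every state is either a pure shift/goto state or contains exactly one complete item and nothing to shift — no conflicts. The grammar is LR(0).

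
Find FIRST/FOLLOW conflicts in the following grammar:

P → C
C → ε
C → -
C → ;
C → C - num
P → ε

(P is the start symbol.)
Yes. C → '-' with FOLLOW(C) on { '-' }; C → C '-' num with FOLLOW(C) on { '-' }

A FIRST/FOLLOW conflict occurs when a non-terminal N has a nullable alternative N → β (β ⇒* ε) and another alternative N → α with FIRST(α) ∩ FOLLOW(N) ≠ ∅: on such a lookahead the parser cannot decide between expanding α and letting N vanish via β.

Nullable non-terminals: C, P.
FIRST sets used below: FIRST(C) = { '-', ';', ε }

C: nullable alternative(s) C → ε; FOLLOW(C) = { $, '-' }
  C → ε: FIRST \ {ε} = { } — this is the only nullable alternative, skip
  C → -: FIRST \ {ε} = { '-' } — overlaps FOLLOW(C) on { '-' }: CONFLICT
  C → ;: FIRST \ {ε} = { ';' } — disjoint from FOLLOW(C)
  C → C - num: FIRST \ {ε} = { '-', ';' } — overlaps FOLLOW(C) on { '-' }: CONFLICT

P: nullable alternative(s) P → C, P → ε; FOLLOW(P) = { $ }
  P → C: FIRST \ {ε} = { '-', ';' } — disjoint from FOLLOW(P)
  P → ε: FIRST \ {ε} = { } — disjoint from FOLLOW(P)

So the grammar has 2 FIRST/FOLLOW conflicts (marked CONFLICT above).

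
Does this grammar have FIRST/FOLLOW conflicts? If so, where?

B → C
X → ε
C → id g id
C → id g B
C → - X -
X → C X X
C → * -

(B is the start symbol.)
Nullable non-terminals: X.
FIRST sets used below: FIRST(C) = { '*', '-', 'id' }

X: nullable alternative(s) X → ε; FOLLOW(X) = { '*', '-', 'id' }
  X → ε: FIRST \ {ε} = { } — this is the only nullable alternative, skip
  X → C X X: FIRST \ {ε} = { '*', '-', 'id' } — overlaps FOLLOW(X) on { '*', '-', 'id' }: CONFLICT

B, C have no nullable alternative, so no FIRST/FOLLOW check is needed there.

So the grammar has 1 FIRST/FOLLOW conflict (marked CONFLICT above).

Answer: Yes. X → C X X with FOLLOW(X) on { '*', '-', 'id' }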